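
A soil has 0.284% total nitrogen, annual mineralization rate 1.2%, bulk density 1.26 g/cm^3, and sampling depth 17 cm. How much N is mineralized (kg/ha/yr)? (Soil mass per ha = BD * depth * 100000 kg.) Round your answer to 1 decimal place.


Step 1: Soil mass per ha = BD * depth * 100000 = 1.26 * 17 * 100000 = 2142000 kg
Step 2: Total N pool = soil mass * N%/100 = 2142000 * 0.284/100 = 6083.28 kg/ha
Step 3: N mineralized = N pool * rate%/100 = 6083.28 * 1.2/100 = 73.0 kg/ha/yr

73.0


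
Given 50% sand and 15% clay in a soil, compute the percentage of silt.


Step 1: sand + silt + clay = 100%
Step 2: silt = 100 - sand - clay
Step 3: silt = 100 - 50 - 15
Step 4: silt = 35%

35


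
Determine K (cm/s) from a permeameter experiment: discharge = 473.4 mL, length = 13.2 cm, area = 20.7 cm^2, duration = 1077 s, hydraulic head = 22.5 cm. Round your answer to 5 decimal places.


Step 1: K = Q * L / (A * t * h)
Step 2: Numerator = 473.4 * 13.2 = 6248.88
Step 3: Denominator = 20.7 * 1077 * 22.5 = 501612.75
Step 4: K = 6248.88 / 501612.75 = 0.01246 cm/s

0.01246


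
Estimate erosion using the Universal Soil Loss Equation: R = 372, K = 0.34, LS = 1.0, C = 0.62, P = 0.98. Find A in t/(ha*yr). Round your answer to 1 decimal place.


Step 1: A = R * K * LS * C * P
Step 2: R * K = 372 * 0.34 = 126.48
Step 3: (R*K) * LS = 126.48 * 1.0 = 126.48
Step 4: * C * P = 126.48 * 0.62 * 0.98 = 76.8
Step 5: A = 76.8 t/(ha*yr)

76.8


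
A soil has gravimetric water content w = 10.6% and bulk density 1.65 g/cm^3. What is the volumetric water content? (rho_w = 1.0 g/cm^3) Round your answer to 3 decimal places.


Step 1: theta = (w / 100) * BD / rho_w
Step 2: theta = (10.6 / 100) * 1.65 / 1.0
Step 3: theta = 0.106 * 1.65
Step 4: theta = 0.175

0.175


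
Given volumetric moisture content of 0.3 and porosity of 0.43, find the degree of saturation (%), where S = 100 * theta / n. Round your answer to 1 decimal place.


Step 1: S = 100 * theta_v / n
Step 2: S = 100 * 0.3 / 0.43
Step 3: S = 69.8%

69.8


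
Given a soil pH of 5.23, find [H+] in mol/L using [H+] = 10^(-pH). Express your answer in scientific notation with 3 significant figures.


Step 1: [H+] = 10^(-pH)
Step 2: [H+] = 10^(-5.23)
Step 3: [H+] = 5.89e-06 mol/L

5.89e-06


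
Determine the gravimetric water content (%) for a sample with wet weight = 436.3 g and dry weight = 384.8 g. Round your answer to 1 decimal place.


Step 1: Water mass = wet - dry = 436.3 - 384.8 = 51.5 g
Step 2: w = 100 * water mass / dry mass
Step 3: w = 100 * 51.5 / 384.8 = 13.4%

13.4


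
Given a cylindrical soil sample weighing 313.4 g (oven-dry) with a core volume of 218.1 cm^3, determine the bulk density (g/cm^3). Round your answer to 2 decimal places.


Step 1: Identify the formula: BD = dry mass / volume
Step 2: Substitute values: BD = 313.4 / 218.1
Step 3: BD = 1.44 g/cm^3

1.44


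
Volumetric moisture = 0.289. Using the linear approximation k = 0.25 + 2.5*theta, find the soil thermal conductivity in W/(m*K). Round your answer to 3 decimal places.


Step 1: k = 0.25 + 2.5 * theta
Step 2: k = 0.25 + 2.5 * 0.289
Step 3: k = 0.25 + 0.723
Step 4: k = 0.973 W/(m*K)

0.973


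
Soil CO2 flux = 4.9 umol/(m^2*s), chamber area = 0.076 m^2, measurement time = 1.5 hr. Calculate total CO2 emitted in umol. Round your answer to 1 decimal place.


Step 1: Convert time to seconds: 1.5 hr * 3600 = 5400.0 s
Step 2: Total = flux * area * time_s
Step 3: Total = 4.9 * 0.076 * 5400.0
Step 4: Total = 2011.0 umol

2011.0


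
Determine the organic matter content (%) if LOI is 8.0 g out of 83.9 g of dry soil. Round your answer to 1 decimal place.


Step 1: OM% = 100 * LOI / sample mass
Step 2: OM = 100 * 8.0 / 83.9
Step 3: OM = 9.5%

9.5


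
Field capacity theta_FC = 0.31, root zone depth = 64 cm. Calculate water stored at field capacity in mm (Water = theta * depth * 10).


Step 1: Water (mm) = theta_FC * depth (cm) * 10
Step 2: Water = 0.31 * 64 * 10
Step 3: Water = 198.4 mm

198.4


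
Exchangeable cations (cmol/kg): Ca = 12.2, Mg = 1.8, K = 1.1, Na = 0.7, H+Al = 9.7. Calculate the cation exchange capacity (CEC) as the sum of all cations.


Step 1: CEC = Ca + Mg + K + Na + (H+Al)
Step 2: CEC = 12.2 + 1.8 + 1.1 + 0.7 + 9.7
Step 3: CEC = 25.5 cmol/kg

25.5


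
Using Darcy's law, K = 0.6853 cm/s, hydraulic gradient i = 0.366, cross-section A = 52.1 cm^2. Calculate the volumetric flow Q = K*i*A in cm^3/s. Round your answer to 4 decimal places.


Step 1: Apply Darcy's law: Q = K * i * A
Step 2: Q = 0.6853 * 0.366 * 52.1
Step 3: Q = 13.0677 cm^3/s

13.0677


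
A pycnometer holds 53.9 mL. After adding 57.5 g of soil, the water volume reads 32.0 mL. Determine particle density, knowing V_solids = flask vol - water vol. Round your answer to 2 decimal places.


Step 1: Volume of solids = flask volume - water volume with soil
Step 2: V_solids = 53.9 - 32.0 = 21.9 mL
Step 3: Particle density = mass / V_solids = 57.5 / 21.9 = 2.63 g/cm^3

2.63


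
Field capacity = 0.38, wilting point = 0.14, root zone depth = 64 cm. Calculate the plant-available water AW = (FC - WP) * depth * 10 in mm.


Step 1: Available water = (FC - WP) * depth * 10
Step 2: AW = (0.38 - 0.14) * 64 * 10
Step 3: AW = 0.24 * 64 * 10
Step 4: AW = 153.6 mm

153.6


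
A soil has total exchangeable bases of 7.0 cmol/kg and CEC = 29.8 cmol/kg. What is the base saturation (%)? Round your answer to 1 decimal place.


Step 1: BS = 100 * (sum of bases) / CEC
Step 2: BS = 100 * 7.0 / 29.8
Step 3: BS = 23.5%

23.5


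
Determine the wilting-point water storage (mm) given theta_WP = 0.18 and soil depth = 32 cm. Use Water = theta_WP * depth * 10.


Step 1: Water (mm) = theta_WP * depth * 10
Step 2: Water = 0.18 * 32 * 10
Step 3: Water = 57.6 mm

57.6


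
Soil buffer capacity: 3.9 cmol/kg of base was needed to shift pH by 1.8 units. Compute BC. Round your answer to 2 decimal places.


Step 1: BC = change in base / change in pH
Step 2: BC = 3.9 / 1.8
Step 3: BC = 2.17 cmol/(kg*pH unit)

2.17


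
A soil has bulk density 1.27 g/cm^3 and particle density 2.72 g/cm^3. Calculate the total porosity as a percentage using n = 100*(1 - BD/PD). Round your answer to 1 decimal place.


Step 1: Formula: n = 100 * (1 - BD / PD)
Step 2: n = 100 * (1 - 1.27 / 2.72)
Step 3: n = 100 * (1 - 0.46691)
Step 4: n = 53.3%

53.3


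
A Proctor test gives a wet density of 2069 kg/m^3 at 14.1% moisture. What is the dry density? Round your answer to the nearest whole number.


Step 1: Dry density = wet density / (1 + w/100)
Step 2: Dry density = 2069 / (1 + 14.1/100)
Step 3: Dry density = 2069 / 1.141
Step 4: Dry density = 1813 kg/m^3

1813


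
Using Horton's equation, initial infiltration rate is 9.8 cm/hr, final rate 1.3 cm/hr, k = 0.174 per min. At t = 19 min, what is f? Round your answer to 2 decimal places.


Step 1: f = fc + (f0 - fc) * exp(-k * t)
Step 2: exp(-0.174 * 19) = 0.036663
Step 3: f = 1.3 + (9.8 - 1.3) * 0.036663
Step 4: f = 1.3 + 8.5 * 0.036663
Step 5: f = 1.61 cm/hr

1.61


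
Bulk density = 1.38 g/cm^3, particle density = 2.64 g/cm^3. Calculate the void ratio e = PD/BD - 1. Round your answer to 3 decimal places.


Step 1: e = PD / BD - 1
Step 2: e = 2.64 / 1.38 - 1
Step 3: e = 1.91304 - 1
Step 4: e = 0.913

0.913


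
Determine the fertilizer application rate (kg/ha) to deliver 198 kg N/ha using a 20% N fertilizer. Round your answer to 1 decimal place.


Step 1: Fertilizer rate = target N / (N content / 100)
Step 2: Rate = 198 / (20 / 100)
Step 3: Rate = 198 / 0.2
Step 4: Rate = 990.0 kg/ha

990.0


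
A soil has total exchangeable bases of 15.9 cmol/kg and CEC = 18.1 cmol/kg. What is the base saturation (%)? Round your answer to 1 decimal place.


Step 1: BS = 100 * (sum of bases) / CEC
Step 2: BS = 100 * 15.9 / 18.1
Step 3: BS = 87.8%

87.8


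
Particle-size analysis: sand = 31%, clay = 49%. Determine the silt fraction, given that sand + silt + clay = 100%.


Step 1: sand + silt + clay = 100%
Step 2: silt = 100 - sand - clay
Step 3: silt = 100 - 31 - 49
Step 4: silt = 20%

20


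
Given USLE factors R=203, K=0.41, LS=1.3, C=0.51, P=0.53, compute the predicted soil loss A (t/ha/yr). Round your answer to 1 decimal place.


Step 1: A = R * K * LS * C * P
Step 2: R * K = 203 * 0.41 = 83.23
Step 3: (R*K) * LS = 83.23 * 1.3 = 108.199
Step 4: * C * P = 108.199 * 0.51 * 0.53 = 29.2
Step 5: A = 29.2 t/(ha*yr)

29.2


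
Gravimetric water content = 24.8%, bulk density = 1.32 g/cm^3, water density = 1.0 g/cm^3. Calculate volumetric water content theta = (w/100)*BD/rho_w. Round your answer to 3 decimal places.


Step 1: theta = (w / 100) * BD / rho_w
Step 2: theta = (24.8 / 100) * 1.32 / 1.0
Step 3: theta = 0.248 * 1.32
Step 4: theta = 0.327

0.327


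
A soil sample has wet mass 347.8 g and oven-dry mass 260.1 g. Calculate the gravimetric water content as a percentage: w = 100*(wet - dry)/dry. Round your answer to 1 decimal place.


Step 1: Water mass = wet - dry = 347.8 - 260.1 = 87.7 g
Step 2: w = 100 * water mass / dry mass
Step 3: w = 100 * 87.7 / 260.1 = 33.7%

33.7


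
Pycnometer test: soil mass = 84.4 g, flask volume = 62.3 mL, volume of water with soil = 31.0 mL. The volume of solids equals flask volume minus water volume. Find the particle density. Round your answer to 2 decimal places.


Step 1: Volume of solids = flask volume - water volume with soil
Step 2: V_solids = 62.3 - 31.0 = 31.3 mL
Step 3: Particle density = mass / V_solids = 84.4 / 31.3 = 2.7 g/cm^3

2.7


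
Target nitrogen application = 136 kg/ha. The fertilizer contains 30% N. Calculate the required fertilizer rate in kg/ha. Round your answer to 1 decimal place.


Step 1: Fertilizer rate = target N / (N content / 100)
Step 2: Rate = 136 / (30 / 100)
Step 3: Rate = 136 / 0.3
Step 4: Rate = 453.3 kg/ha

453.3


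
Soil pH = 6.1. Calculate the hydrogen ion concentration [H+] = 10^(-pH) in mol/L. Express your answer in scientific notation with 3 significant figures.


Step 1: [H+] = 10^(-pH)
Step 2: [H+] = 10^(-6.1)
Step 3: [H+] = 7.94e-07 mol/L

7.94e-07


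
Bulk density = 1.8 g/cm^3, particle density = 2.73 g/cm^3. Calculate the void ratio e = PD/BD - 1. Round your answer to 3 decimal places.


Step 1: e = PD / BD - 1
Step 2: e = 2.73 / 1.8 - 1
Step 3: e = 1.51667 - 1
Step 4: e = 0.517

0.517


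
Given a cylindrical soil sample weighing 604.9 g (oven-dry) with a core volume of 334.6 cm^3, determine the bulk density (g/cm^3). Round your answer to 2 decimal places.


Step 1: Identify the formula: BD = dry mass / volume
Step 2: Substitute values: BD = 604.9 / 334.6
Step 3: BD = 1.81 g/cm^3

1.81


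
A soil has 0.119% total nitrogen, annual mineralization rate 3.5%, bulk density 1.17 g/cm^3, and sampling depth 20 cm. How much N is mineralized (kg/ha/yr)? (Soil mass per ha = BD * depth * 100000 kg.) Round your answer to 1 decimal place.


Step 1: Soil mass per ha = BD * depth * 100000 = 1.17 * 20 * 100000 = 2340000 kg
Step 2: Total N pool = soil mass * N%/100 = 2340000 * 0.119/100 = 2784.6 kg/ha
Step 3: N mineralized = N pool * rate%/100 = 2784.6 * 3.5/100 = 97.5 kg/ha/yr

97.5


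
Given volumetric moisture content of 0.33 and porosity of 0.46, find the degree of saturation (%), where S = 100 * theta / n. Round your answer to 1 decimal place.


Step 1: S = 100 * theta_v / n
Step 2: S = 100 * 0.33 / 0.46
Step 3: S = 71.7%

71.7


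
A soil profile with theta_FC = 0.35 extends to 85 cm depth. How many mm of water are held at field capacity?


Step 1: Water (mm) = theta_FC * depth (cm) * 10
Step 2: Water = 0.35 * 85 * 10
Step 3: Water = 297.5 mm

297.5


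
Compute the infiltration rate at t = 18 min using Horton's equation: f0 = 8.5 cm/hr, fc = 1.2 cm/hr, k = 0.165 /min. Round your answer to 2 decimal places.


Step 1: f = fc + (f0 - fc) * exp(-k * t)
Step 2: exp(-0.165 * 18) = 0.051303
Step 3: f = 1.2 + (8.5 - 1.2) * 0.051303
Step 4: f = 1.2 + 7.3 * 0.051303
Step 5: f = 1.57 cm/hr

1.57


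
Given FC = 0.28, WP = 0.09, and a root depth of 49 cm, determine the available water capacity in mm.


Step 1: Available water = (FC - WP) * depth * 10
Step 2: AW = (0.28 - 0.09) * 49 * 10
Step 3: AW = 0.19 * 49 * 10
Step 4: AW = 93.1 mm

93.1


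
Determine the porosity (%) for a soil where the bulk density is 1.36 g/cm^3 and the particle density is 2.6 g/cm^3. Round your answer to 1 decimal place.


Step 1: Formula: n = 100 * (1 - BD / PD)
Step 2: n = 100 * (1 - 1.36 / 2.6)
Step 3: n = 100 * (1 - 0.52308)
Step 4: n = 47.7%

47.7


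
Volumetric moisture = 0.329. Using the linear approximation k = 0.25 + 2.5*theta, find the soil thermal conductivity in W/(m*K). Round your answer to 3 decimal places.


Step 1: k = 0.25 + 2.5 * theta
Step 2: k = 0.25 + 2.5 * 0.329
Step 3: k = 0.25 + 0.823
Step 4: k = 1.073 W/(m*K)

1.073


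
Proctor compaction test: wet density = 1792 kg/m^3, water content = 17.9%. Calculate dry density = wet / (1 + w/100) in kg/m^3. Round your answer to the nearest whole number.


Step 1: Dry density = wet density / (1 + w/100)
Step 2: Dry density = 1792 / (1 + 17.9/100)
Step 3: Dry density = 1792 / 1.179
Step 4: Dry density = 1520 kg/m^3

1520


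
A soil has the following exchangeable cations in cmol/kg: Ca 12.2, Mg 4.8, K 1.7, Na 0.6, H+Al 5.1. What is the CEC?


Step 1: CEC = Ca + Mg + K + Na + (H+Al)
Step 2: CEC = 12.2 + 4.8 + 1.7 + 0.6 + 5.1
Step 3: CEC = 24.4 cmol/kg

24.4


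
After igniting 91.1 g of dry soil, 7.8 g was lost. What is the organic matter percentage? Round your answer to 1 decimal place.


Step 1: OM% = 100 * LOI / sample mass
Step 2: OM = 100 * 7.8 / 91.1
Step 3: OM = 8.6%

8.6


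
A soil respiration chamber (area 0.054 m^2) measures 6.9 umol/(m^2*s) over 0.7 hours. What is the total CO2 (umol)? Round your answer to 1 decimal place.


Step 1: Convert time to seconds: 0.7 hr * 3600 = 2520.0 s
Step 2: Total = flux * area * time_s
Step 3: Total = 6.9 * 0.054 * 2520.0
Step 4: Total = 939.0 umol

939.0


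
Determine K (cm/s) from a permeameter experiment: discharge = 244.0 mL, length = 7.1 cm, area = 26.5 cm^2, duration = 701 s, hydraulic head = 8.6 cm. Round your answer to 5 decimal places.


Step 1: K = Q * L / (A * t * h)
Step 2: Numerator = 244.0 * 7.1 = 1732.4
Step 3: Denominator = 26.5 * 701 * 8.6 = 159757.9
Step 4: K = 1732.4 / 159757.9 = 0.01084 cm/s

0.01084


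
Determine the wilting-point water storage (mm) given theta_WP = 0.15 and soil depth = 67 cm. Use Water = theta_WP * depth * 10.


Step 1: Water (mm) = theta_WP * depth * 10
Step 2: Water = 0.15 * 67 * 10
Step 3: Water = 100.5 mm

100.5


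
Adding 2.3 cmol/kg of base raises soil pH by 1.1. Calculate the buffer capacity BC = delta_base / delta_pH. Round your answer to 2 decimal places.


Step 1: BC = change in base / change in pH
Step 2: BC = 2.3 / 1.1
Step 3: BC = 2.09 cmol/(kg*pH unit)

2.09


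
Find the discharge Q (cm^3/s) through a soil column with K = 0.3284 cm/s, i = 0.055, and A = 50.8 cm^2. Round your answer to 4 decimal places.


Step 1: Apply Darcy's law: Q = K * i * A
Step 2: Q = 0.3284 * 0.055 * 50.8
Step 3: Q = 0.9175 cm^3/s

0.9175


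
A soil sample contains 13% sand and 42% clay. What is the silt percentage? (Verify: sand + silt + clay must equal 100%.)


Step 1: sand + silt + clay = 100%
Step 2: silt = 100 - sand - clay
Step 3: silt = 100 - 13 - 42
Step 4: silt = 45%

45


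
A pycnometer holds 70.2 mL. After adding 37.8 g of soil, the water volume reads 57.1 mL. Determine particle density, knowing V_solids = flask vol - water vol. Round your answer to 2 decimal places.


Step 1: Volume of solids = flask volume - water volume with soil
Step 2: V_solids = 70.2 - 57.1 = 13.1 mL
Step 3: Particle density = mass / V_solids = 37.8 / 13.1 = 2.89 g/cm^3

2.89


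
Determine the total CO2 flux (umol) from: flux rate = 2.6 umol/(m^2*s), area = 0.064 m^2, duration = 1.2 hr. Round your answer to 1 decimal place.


Step 1: Convert time to seconds: 1.2 hr * 3600 = 4320.0 s
Step 2: Total = flux * area * time_s
Step 3: Total = 2.6 * 0.064 * 4320.0
Step 4: Total = 718.8 umol

718.8


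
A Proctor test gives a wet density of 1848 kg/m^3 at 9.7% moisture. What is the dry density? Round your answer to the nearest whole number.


Step 1: Dry density = wet density / (1 + w/100)
Step 2: Dry density = 1848 / (1 + 9.7/100)
Step 3: Dry density = 1848 / 1.097
Step 4: Dry density = 1685 kg/m^3

1685


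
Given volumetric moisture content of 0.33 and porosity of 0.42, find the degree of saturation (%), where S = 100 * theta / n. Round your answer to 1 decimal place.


Step 1: S = 100 * theta_v / n
Step 2: S = 100 * 0.33 / 0.42
Step 3: S = 78.6%

78.6


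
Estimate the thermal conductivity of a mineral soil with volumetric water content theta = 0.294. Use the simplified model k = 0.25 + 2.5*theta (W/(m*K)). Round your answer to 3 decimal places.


Step 1: k = 0.25 + 2.5 * theta
Step 2: k = 0.25 + 2.5 * 0.294
Step 3: k = 0.25 + 0.735
Step 4: k = 0.985 W/(m*K)

0.985


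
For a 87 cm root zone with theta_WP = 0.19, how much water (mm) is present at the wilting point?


Step 1: Water (mm) = theta_WP * depth * 10
Step 2: Water = 0.19 * 87 * 10
Step 3: Water = 165.3 mm

165.3


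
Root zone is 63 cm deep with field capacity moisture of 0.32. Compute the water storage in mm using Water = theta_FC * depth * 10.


Step 1: Water (mm) = theta_FC * depth (cm) * 10
Step 2: Water = 0.32 * 63 * 10
Step 3: Water = 201.6 mm

201.6


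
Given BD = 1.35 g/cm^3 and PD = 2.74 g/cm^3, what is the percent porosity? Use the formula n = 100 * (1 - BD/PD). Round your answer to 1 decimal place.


Step 1: Formula: n = 100 * (1 - BD / PD)
Step 2: n = 100 * (1 - 1.35 / 2.74)
Step 3: n = 100 * (1 - 0.4927)
Step 4: n = 50.7%

50.7


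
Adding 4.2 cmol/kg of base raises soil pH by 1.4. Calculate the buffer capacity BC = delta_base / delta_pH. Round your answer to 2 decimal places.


Step 1: BC = change in base / change in pH
Step 2: BC = 4.2 / 1.4
Step 3: BC = 3.0 cmol/(kg*pH unit)

3.0


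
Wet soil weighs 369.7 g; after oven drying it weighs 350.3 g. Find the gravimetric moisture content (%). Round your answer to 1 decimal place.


Step 1: Water mass = wet - dry = 369.7 - 350.3 = 19.4 g
Step 2: w = 100 * water mass / dry mass
Step 3: w = 100 * 19.4 / 350.3 = 5.5%

5.5


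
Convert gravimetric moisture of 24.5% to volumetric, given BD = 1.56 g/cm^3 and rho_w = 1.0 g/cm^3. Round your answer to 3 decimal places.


Step 1: theta = (w / 100) * BD / rho_w
Step 2: theta = (24.5 / 100) * 1.56 / 1.0
Step 3: theta = 0.245 * 1.56
Step 4: theta = 0.382

0.382


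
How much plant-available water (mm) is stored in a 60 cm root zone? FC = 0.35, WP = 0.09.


Step 1: Available water = (FC - WP) * depth * 10
Step 2: AW = (0.35 - 0.09) * 60 * 10
Step 3: AW = 0.26 * 60 * 10
Step 4: AW = 156.0 mm

156.0


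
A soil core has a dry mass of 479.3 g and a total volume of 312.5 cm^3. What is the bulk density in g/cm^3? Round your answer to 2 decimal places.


Step 1: Identify the formula: BD = dry mass / volume
Step 2: Substitute values: BD = 479.3 / 312.5
Step 3: BD = 1.53 g/cm^3

1.53


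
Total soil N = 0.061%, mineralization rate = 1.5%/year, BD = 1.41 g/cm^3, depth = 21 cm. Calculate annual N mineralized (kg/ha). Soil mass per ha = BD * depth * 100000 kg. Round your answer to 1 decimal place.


Step 1: Soil mass per ha = BD * depth * 100000 = 1.41 * 21 * 100000 = 2961000 kg
Step 2: Total N pool = soil mass * N%/100 = 2961000 * 0.061/100 = 1806.21 kg/ha
Step 3: N mineralized = N pool * rate%/100 = 1806.21 * 1.5/100 = 27.1 kg/ha/yr

27.1


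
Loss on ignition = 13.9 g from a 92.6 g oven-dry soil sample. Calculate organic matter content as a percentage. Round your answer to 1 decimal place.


Step 1: OM% = 100 * LOI / sample mass
Step 2: OM = 100 * 13.9 / 92.6
Step 3: OM = 15.0%

15.0


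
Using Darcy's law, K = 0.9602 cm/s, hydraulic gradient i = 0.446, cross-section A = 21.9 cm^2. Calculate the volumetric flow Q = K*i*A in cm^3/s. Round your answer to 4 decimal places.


Step 1: Apply Darcy's law: Q = K * i * A
Step 2: Q = 0.9602 * 0.446 * 21.9
Step 3: Q = 9.3787 cm^3/s

9.3787


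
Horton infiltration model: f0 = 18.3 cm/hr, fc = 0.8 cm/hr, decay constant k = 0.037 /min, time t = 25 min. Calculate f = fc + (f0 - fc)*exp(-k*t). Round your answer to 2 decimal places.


Step 1: f = fc + (f0 - fc) * exp(-k * t)
Step 2: exp(-0.037 * 25) = 0.396531
Step 3: f = 0.8 + (18.3 - 0.8) * 0.396531
Step 4: f = 0.8 + 17.5 * 0.396531
Step 5: f = 7.74 cm/hr

7.74


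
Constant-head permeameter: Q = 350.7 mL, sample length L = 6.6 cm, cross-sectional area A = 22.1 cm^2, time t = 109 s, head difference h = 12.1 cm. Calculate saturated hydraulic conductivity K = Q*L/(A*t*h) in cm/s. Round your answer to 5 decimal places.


Step 1: K = Q * L / (A * t * h)
Step 2: Numerator = 350.7 * 6.6 = 2314.62
Step 3: Denominator = 22.1 * 109 * 12.1 = 29147.69
Step 4: K = 2314.62 / 29147.69 = 0.07941 cm/s

0.07941


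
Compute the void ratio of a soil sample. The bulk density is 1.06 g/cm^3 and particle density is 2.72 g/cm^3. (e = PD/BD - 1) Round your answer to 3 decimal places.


Step 1: e = PD / BD - 1
Step 2: e = 2.72 / 1.06 - 1
Step 3: e = 2.56604 - 1
Step 4: e = 1.566

1.566


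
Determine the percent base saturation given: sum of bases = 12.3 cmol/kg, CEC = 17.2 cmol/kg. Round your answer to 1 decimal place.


Step 1: BS = 100 * (sum of bases) / CEC
Step 2: BS = 100 * 12.3 / 17.2
Step 3: BS = 71.5%

71.5


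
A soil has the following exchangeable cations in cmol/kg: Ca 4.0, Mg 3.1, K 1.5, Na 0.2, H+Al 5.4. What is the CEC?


Step 1: CEC = Ca + Mg + K + Na + (H+Al)
Step 2: CEC = 4.0 + 3.1 + 1.5 + 0.2 + 5.4
Step 3: CEC = 14.2 cmol/kg

14.2


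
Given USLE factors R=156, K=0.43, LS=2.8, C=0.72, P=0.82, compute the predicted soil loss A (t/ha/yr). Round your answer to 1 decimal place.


Step 1: A = R * K * LS * C * P
Step 2: R * K = 156 * 0.43 = 67.08
Step 3: (R*K) * LS = 67.08 * 2.8 = 187.824
Step 4: * C * P = 187.824 * 0.72 * 0.82 = 110.9
Step 5: A = 110.9 t/(ha*yr)

110.9


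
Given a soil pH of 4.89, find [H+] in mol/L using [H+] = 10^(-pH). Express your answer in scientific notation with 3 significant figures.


Step 1: [H+] = 10^(-pH)
Step 2: [H+] = 10^(-4.89)
Step 3: [H+] = 1.29e-05 mol/L

1.29e-05


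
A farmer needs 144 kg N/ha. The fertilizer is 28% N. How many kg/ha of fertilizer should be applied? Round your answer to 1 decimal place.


Step 1: Fertilizer rate = target N / (N content / 100)
Step 2: Rate = 144 / (28 / 100)
Step 3: Rate = 144 / 0.28
Step 4: Rate = 514.3 kg/ha

514.3


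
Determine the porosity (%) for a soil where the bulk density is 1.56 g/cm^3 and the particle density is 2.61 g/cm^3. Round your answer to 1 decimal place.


Step 1: Formula: n = 100 * (1 - BD / PD)
Step 2: n = 100 * (1 - 1.56 / 2.61)
Step 3: n = 100 * (1 - 0.5977)
Step 4: n = 40.2%

40.2


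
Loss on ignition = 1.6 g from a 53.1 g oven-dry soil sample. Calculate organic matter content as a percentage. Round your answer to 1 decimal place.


Step 1: OM% = 100 * LOI / sample mass
Step 2: OM = 100 * 1.6 / 53.1
Step 3: OM = 3.0%

3.0


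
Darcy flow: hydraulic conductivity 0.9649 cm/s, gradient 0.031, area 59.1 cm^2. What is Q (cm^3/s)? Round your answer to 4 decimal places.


Step 1: Apply Darcy's law: Q = K * i * A
Step 2: Q = 0.9649 * 0.031 * 59.1
Step 3: Q = 1.7678 cm^3/s

1.7678


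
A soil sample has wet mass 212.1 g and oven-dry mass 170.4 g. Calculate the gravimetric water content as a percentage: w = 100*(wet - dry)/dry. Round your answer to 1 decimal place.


Step 1: Water mass = wet - dry = 212.1 - 170.4 = 41.7 g
Step 2: w = 100 * water mass / dry mass
Step 3: w = 100 * 41.7 / 170.4 = 24.5%

24.5


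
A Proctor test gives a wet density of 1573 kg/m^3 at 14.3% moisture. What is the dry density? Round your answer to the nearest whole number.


Step 1: Dry density = wet density / (1 + w/100)
Step 2: Dry density = 1573 / (1 + 14.3/100)
Step 3: Dry density = 1573 / 1.143
Step 4: Dry density = 1376 kg/m^3

1376


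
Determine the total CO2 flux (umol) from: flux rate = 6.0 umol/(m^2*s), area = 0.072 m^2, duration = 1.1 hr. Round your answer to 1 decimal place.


Step 1: Convert time to seconds: 1.1 hr * 3600 = 3960.0 s
Step 2: Total = flux * area * time_s
Step 3: Total = 6.0 * 0.072 * 3960.0
Step 4: Total = 1710.7 umol

1710.7


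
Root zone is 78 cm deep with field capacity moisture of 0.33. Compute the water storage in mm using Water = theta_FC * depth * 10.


Step 1: Water (mm) = theta_FC * depth (cm) * 10
Step 2: Water = 0.33 * 78 * 10
Step 3: Water = 257.4 mm

257.4


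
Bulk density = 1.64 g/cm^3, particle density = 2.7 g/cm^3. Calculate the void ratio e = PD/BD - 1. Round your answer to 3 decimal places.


Step 1: e = PD / BD - 1
Step 2: e = 2.7 / 1.64 - 1
Step 3: e = 1.64634 - 1
Step 4: e = 0.646

0.646


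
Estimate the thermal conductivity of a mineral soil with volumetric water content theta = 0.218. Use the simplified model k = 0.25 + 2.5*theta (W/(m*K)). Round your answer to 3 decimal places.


Step 1: k = 0.25 + 2.5 * theta
Step 2: k = 0.25 + 2.5 * 0.218
Step 3: k = 0.25 + 0.545
Step 4: k = 0.795 W/(m*K)

0.795


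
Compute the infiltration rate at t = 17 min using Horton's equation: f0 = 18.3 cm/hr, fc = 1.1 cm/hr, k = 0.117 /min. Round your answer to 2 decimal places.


Step 1: f = fc + (f0 - fc) * exp(-k * t)
Step 2: exp(-0.117 * 17) = 0.136832
Step 3: f = 1.1 + (18.3 - 1.1) * 0.136832
Step 4: f = 1.1 + 17.2 * 0.136832
Step 5: f = 3.45 cm/hr

3.45


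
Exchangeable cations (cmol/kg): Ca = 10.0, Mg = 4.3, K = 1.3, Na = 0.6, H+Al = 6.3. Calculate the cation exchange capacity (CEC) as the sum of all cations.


Step 1: CEC = Ca + Mg + K + Na + (H+Al)
Step 2: CEC = 10.0 + 4.3 + 1.3 + 0.6 + 6.3
Step 3: CEC = 22.5 cmol/kg

22.5


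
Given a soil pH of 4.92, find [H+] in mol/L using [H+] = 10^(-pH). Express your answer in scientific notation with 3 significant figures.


Step 1: [H+] = 10^(-pH)
Step 2: [H+] = 10^(-4.92)
Step 3: [H+] = 1.20e-05 mol/L

1.20e-05


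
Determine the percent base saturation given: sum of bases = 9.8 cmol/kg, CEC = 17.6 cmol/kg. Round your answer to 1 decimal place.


Step 1: BS = 100 * (sum of bases) / CEC
Step 2: BS = 100 * 9.8 / 17.6
Step 3: BS = 55.7%

55.7


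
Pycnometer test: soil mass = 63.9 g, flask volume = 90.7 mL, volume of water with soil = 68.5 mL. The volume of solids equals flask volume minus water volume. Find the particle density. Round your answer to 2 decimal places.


Step 1: Volume of solids = flask volume - water volume with soil
Step 2: V_solids = 90.7 - 68.5 = 22.2 mL
Step 3: Particle density = mass / V_solids = 63.9 / 22.2 = 2.88 g/cm^3

2.88


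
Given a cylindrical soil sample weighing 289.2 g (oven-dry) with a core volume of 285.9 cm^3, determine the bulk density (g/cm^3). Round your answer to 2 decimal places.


Step 1: Identify the formula: BD = dry mass / volume
Step 2: Substitute values: BD = 289.2 / 285.9
Step 3: BD = 1.01 g/cm^3

1.01


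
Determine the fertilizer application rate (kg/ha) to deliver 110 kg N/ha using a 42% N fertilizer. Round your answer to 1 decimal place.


Step 1: Fertilizer rate = target N / (N content / 100)
Step 2: Rate = 110 / (42 / 100)
Step 3: Rate = 110 / 0.42
Step 4: Rate = 261.9 kg/ha

261.9


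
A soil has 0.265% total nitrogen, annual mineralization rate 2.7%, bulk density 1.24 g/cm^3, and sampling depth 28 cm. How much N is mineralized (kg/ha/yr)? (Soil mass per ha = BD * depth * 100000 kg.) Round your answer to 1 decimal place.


Step 1: Soil mass per ha = BD * depth * 100000 = 1.24 * 28 * 100000 = 3472000 kg
Step 2: Total N pool = soil mass * N%/100 = 3472000 * 0.265/100 = 9200.8 kg/ha
Step 3: N mineralized = N pool * rate%/100 = 9200.8 * 2.7/100 = 248.4 kg/ha/yr

248.4


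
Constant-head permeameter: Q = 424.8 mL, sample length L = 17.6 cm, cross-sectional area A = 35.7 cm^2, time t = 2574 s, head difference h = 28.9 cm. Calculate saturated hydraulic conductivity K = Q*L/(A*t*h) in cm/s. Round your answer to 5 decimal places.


Step 1: K = Q * L / (A * t * h)
Step 2: Numerator = 424.8 * 17.6 = 7476.48
Step 3: Denominator = 35.7 * 2574 * 28.9 = 2655673.02
Step 4: K = 7476.48 / 2655673.02 = 0.00282 cm/s

0.00282


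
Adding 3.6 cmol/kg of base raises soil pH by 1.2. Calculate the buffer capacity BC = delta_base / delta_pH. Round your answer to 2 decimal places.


Step 1: BC = change in base / change in pH
Step 2: BC = 3.6 / 1.2
Step 3: BC = 3.0 cmol/(kg*pH unit)

3.0


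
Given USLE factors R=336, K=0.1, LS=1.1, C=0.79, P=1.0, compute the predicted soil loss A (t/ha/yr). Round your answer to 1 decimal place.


Step 1: A = R * K * LS * C * P
Step 2: R * K = 336 * 0.1 = 33.6
Step 3: (R*K) * LS = 33.6 * 1.1 = 36.96
Step 4: * C * P = 36.96 * 0.79 * 1.0 = 29.2
Step 5: A = 29.2 t/(ha*yr)

29.2


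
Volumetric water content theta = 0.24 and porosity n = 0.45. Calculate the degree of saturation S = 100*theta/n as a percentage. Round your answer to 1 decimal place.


Step 1: S = 100 * theta_v / n
Step 2: S = 100 * 0.24 / 0.45
Step 3: S = 53.3%

53.3


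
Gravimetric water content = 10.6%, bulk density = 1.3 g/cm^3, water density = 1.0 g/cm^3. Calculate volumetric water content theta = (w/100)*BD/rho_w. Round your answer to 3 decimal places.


Step 1: theta = (w / 100) * BD / rho_w
Step 2: theta = (10.6 / 100) * 1.3 / 1.0
Step 3: theta = 0.106 * 1.3
Step 4: theta = 0.138

0.138


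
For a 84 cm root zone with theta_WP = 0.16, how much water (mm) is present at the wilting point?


Step 1: Water (mm) = theta_WP * depth * 10
Step 2: Water = 0.16 * 84 * 10
Step 3: Water = 134.4 mm

134.4


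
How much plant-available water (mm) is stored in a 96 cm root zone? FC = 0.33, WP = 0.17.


Step 1: Available water = (FC - WP) * depth * 10
Step 2: AW = (0.33 - 0.17) * 96 * 10
Step 3: AW = 0.16 * 96 * 10
Step 4: AW = 153.6 mm

153.6


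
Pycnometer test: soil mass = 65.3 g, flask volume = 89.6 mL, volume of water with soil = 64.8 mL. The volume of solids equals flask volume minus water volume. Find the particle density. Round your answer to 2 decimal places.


Step 1: Volume of solids = flask volume - water volume with soil
Step 2: V_solids = 89.6 - 64.8 = 24.8 mL
Step 3: Particle density = mass / V_solids = 65.3 / 24.8 = 2.63 g/cm^3

2.63


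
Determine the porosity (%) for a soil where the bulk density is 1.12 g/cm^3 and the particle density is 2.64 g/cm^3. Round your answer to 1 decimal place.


Step 1: Formula: n = 100 * (1 - BD / PD)
Step 2: n = 100 * (1 - 1.12 / 2.64)
Step 3: n = 100 * (1 - 0.42424)
Step 4: n = 57.6%

57.6


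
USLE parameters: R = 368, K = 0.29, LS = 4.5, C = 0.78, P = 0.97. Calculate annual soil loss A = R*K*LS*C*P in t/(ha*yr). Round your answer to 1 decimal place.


Step 1: A = R * K * LS * C * P
Step 2: R * K = 368 * 0.29 = 106.72
Step 3: (R*K) * LS = 106.72 * 4.5 = 480.24
Step 4: * C * P = 480.24 * 0.78 * 0.97 = 363.3
Step 5: A = 363.3 t/(ha*yr)

363.3


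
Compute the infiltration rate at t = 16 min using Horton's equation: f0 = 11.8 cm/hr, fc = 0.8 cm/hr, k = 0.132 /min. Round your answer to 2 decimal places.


Step 1: f = fc + (f0 - fc) * exp(-k * t)
Step 2: exp(-0.132 * 16) = 0.120996
Step 3: f = 0.8 + (11.8 - 0.8) * 0.120996
Step 4: f = 0.8 + 11.0 * 0.120996
Step 5: f = 2.13 cm/hr

2.13


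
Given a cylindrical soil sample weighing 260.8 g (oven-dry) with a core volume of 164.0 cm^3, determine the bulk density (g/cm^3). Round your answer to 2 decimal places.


Step 1: Identify the formula: BD = dry mass / volume
Step 2: Substitute values: BD = 260.8 / 164.0
Step 3: BD = 1.59 g/cm^3

1.59


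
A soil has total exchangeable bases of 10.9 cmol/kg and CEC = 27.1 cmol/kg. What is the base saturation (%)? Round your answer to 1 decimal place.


Step 1: BS = 100 * (sum of bases) / CEC
Step 2: BS = 100 * 10.9 / 27.1
Step 3: BS = 40.2%

40.2


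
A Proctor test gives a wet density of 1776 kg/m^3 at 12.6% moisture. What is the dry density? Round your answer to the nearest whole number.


Step 1: Dry density = wet density / (1 + w/100)
Step 2: Dry density = 1776 / (1 + 12.6/100)
Step 3: Dry density = 1776 / 1.126
Step 4: Dry density = 1577 kg/m^3

1577


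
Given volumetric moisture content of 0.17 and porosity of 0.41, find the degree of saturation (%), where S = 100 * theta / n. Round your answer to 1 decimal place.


Step 1: S = 100 * theta_v / n
Step 2: S = 100 * 0.17 / 0.41
Step 3: S = 41.5%

41.5


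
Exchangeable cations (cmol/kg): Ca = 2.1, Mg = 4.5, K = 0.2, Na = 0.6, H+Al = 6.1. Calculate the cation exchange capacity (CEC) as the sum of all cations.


Step 1: CEC = Ca + Mg + K + Na + (H+Al)
Step 2: CEC = 2.1 + 4.5 + 0.2 + 0.6 + 6.1
Step 3: CEC = 13.5 cmol/kg

13.5


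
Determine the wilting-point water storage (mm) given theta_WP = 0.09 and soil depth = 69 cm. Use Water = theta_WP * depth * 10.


Step 1: Water (mm) = theta_WP * depth * 10
Step 2: Water = 0.09 * 69 * 10
Step 3: Water = 62.1 mm

62.1


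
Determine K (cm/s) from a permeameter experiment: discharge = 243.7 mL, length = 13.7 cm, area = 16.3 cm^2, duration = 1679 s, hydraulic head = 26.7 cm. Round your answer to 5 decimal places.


Step 1: K = Q * L / (A * t * h)
Step 2: Numerator = 243.7 * 13.7 = 3338.69
Step 3: Denominator = 16.3 * 1679 * 26.7 = 730717.59
Step 4: K = 3338.69 / 730717.59 = 0.00457 cm/s

0.00457


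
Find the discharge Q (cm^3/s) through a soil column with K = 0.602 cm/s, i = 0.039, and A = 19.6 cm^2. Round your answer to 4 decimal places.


Step 1: Apply Darcy's law: Q = K * i * A
Step 2: Q = 0.602 * 0.039 * 19.6
Step 3: Q = 0.4602 cm^3/s

0.4602


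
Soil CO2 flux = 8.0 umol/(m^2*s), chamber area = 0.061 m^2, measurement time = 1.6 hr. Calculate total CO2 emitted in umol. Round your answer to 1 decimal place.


Step 1: Convert time to seconds: 1.6 hr * 3600 = 5760.0 s
Step 2: Total = flux * area * time_s
Step 3: Total = 8.0 * 0.061 * 5760.0
Step 4: Total = 2810.9 umol

2810.9


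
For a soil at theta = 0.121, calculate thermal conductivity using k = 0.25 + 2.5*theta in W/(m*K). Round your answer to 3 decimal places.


Step 1: k = 0.25 + 2.5 * theta
Step 2: k = 0.25 + 2.5 * 0.121
Step 3: k = 0.25 + 0.303
Step 4: k = 0.553 W/(m*K)

0.553


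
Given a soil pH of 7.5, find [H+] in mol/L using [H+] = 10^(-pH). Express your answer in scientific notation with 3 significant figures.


Step 1: [H+] = 10^(-pH)
Step 2: [H+] = 10^(-7.5)
Step 3: [H+] = 3.16e-08 mol/L

3.16e-08


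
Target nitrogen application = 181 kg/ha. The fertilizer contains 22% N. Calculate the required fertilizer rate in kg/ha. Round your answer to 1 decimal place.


Step 1: Fertilizer rate = target N / (N content / 100)
Step 2: Rate = 181 / (22 / 100)
Step 3: Rate = 181 / 0.22
Step 4: Rate = 822.7 kg/ha

822.7


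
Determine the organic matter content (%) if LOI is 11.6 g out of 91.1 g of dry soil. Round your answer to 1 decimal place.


Step 1: OM% = 100 * LOI / sample mass
Step 2: OM = 100 * 11.6 / 91.1
Step 3: OM = 12.7%

12.7


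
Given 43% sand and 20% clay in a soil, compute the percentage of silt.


Step 1: sand + silt + clay = 100%
Step 2: silt = 100 - sand - clay
Step 3: silt = 100 - 43 - 20
Step 4: silt = 37%

37


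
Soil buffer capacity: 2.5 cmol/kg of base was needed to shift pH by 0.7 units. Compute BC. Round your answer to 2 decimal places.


Step 1: BC = change in base / change in pH
Step 2: BC = 2.5 / 0.7
Step 3: BC = 3.57 cmol/(kg*pH unit)

3.57


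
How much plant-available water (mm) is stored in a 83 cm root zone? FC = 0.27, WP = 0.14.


Step 1: Available water = (FC - WP) * depth * 10
Step 2: AW = (0.27 - 0.14) * 83 * 10
Step 3: AW = 0.13 * 83 * 10
Step 4: AW = 107.9 mm

107.9


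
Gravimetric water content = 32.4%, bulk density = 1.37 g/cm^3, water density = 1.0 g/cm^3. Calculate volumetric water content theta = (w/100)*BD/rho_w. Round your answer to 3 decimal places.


Step 1: theta = (w / 100) * BD / rho_w
Step 2: theta = (32.4 / 100) * 1.37 / 1.0
Step 3: theta = 0.324 * 1.37
Step 4: theta = 0.444

0.444


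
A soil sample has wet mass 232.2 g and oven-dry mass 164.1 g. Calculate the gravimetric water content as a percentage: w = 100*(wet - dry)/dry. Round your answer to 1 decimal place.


Step 1: Water mass = wet - dry = 232.2 - 164.1 = 68.1 g
Step 2: w = 100 * water mass / dry mass
Step 3: w = 100 * 68.1 / 164.1 = 41.5%

41.5


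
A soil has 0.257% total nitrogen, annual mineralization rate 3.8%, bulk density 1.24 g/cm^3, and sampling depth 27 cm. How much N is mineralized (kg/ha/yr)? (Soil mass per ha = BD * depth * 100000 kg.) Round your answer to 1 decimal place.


Step 1: Soil mass per ha = BD * depth * 100000 = 1.24 * 27 * 100000 = 3348000 kg
Step 2: Total N pool = soil mass * N%/100 = 3348000 * 0.257/100 = 8604.36 kg/ha
Step 3: N mineralized = N pool * rate%/100 = 8604.36 * 3.8/100 = 327.0 kg/ha/yr

327.0


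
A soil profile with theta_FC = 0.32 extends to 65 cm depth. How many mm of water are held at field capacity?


Step 1: Water (mm) = theta_FC * depth (cm) * 10
Step 2: Water = 0.32 * 65 * 10
Step 3: Water = 208.0 mm

208.0


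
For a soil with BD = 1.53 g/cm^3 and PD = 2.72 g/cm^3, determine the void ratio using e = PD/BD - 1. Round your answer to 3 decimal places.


Step 1: e = PD / BD - 1
Step 2: e = 2.72 / 1.53 - 1
Step 3: e = 1.77778 - 1
Step 4: e = 0.778

0.778


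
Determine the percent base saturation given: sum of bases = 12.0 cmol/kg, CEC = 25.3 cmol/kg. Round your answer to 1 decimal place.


Step 1: BS = 100 * (sum of bases) / CEC
Step 2: BS = 100 * 12.0 / 25.3
Step 3: BS = 47.4%

47.4


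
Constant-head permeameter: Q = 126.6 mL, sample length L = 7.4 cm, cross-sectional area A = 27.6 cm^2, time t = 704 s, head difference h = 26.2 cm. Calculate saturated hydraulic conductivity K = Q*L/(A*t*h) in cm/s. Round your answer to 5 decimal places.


Step 1: K = Q * L / (A * t * h)
Step 2: Numerator = 126.6 * 7.4 = 936.84
Step 3: Denominator = 27.6 * 704 * 26.2 = 509076.48
Step 4: K = 936.84 / 509076.48 = 0.00184 cm/s

0.00184


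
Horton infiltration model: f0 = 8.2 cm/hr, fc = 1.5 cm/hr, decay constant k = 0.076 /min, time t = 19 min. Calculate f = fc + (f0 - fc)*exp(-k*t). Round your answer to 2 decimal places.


Step 1: f = fc + (f0 - fc) * exp(-k * t)
Step 2: exp(-0.076 * 19) = 0.235982
Step 3: f = 1.5 + (8.2 - 1.5) * 0.235982
Step 4: f = 1.5 + 6.7 * 0.235982
Step 5: f = 3.08 cm/hr

3.08


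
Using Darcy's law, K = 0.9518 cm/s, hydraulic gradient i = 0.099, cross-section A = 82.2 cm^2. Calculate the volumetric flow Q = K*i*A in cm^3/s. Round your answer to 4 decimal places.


Step 1: Apply Darcy's law: Q = K * i * A
Step 2: Q = 0.9518 * 0.099 * 82.2
Step 3: Q = 7.7456 cm^3/s

7.7456


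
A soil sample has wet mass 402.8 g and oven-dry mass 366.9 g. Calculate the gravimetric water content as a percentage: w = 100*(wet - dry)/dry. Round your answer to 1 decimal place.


Step 1: Water mass = wet - dry = 402.8 - 366.9 = 35.9 g
Step 2: w = 100 * water mass / dry mass
Step 3: w = 100 * 35.9 / 366.9 = 9.8%

9.8


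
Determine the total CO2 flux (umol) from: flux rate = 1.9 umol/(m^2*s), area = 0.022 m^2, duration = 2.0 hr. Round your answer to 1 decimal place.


Step 1: Convert time to seconds: 2.0 hr * 3600 = 7200.0 s
Step 2: Total = flux * area * time_s
Step 3: Total = 1.9 * 0.022 * 7200.0
Step 4: Total = 301.0 umol

301.0


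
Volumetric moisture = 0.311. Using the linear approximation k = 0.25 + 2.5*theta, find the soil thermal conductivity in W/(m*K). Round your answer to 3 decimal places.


Step 1: k = 0.25 + 2.5 * theta
Step 2: k = 0.25 + 2.5 * 0.311
Step 3: k = 0.25 + 0.778
Step 4: k = 1.028 W/(m*K)

1.028
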